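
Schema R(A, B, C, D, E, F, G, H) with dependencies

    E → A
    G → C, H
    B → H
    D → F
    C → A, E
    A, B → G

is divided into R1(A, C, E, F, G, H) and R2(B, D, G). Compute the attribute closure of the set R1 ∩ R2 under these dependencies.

R1 ∩ R2 = {G}.
G → C, H applies, adding C, H
C → A, E applies, adding A, E
Closure: {A, C, E, G, H}.

A, C, E, G, H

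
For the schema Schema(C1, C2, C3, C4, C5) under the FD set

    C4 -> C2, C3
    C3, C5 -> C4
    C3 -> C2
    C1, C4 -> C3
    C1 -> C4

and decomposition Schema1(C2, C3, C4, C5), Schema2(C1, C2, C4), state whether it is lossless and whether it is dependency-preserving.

Lossless test: (C2, C4)⁺ = {C2, C3, C4}, which is a superkey of neither fragment — lossy.
Dependency preservation: C1, C4 → C3 is not contained in any single fragment, but the restricted closure of its left-hand side across the fragments still reaches the right-hand side; the remaining FDs each lie inside some fragment. All dependencies are preserved.

lossy but dependency-preserving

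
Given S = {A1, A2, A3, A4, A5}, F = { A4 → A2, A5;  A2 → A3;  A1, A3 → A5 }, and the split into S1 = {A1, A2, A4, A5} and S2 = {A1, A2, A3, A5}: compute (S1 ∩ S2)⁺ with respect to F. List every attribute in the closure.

S1 ∩ S2 = {A1, A2, A5}.
A2 → A3 applies, adding A3
Closure: {A1, A2, A3, A5}.

A1, A2, A3, A5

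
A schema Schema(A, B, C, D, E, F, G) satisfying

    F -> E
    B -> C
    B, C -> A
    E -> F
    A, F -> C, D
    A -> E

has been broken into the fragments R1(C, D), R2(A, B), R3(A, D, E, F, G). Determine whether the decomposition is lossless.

No

Chase test. Columns are A, B, C, D, E, F, G; row i has aⱼ where attribute j ∈ Ri, else bᵢⱼ.
Initial tableau (one row per fragment):
  row 1: b11 b12 a3 a4 b15 b16 b17
  row 2: a1 a2 b23 b24 b25 b26 b27
  row 3: a1 b32 b33 a4 a5 a6 a7
Rows 2 and 3 agree on A; apply A→E and equate their E entries.
Rows 2 and 3 agree on E; apply E→F and equate their F entries.
Rows 2 and 3 agree on A, F; apply A, F→C, D and equate their C, D entries.
No row becomes fully distinguished — the join is lossy.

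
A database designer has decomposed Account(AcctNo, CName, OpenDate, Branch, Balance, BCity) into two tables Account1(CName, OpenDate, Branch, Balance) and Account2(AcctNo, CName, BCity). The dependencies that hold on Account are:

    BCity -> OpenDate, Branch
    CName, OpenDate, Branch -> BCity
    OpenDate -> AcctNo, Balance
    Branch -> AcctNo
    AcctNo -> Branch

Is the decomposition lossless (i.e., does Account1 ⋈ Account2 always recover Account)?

No

Common attributes: Account1 ∩ Account2 = {CName}.
No dependency enlarges {CName}, so (CName)⁺ = {CName}.
The closure contains neither all of Account1 = {CName, OpenDate, Branch, Balance} nor all of Account2 = {AcctNo, CName, BCity}, so the common attributes are not a superkey of either fragment. The join is lossy.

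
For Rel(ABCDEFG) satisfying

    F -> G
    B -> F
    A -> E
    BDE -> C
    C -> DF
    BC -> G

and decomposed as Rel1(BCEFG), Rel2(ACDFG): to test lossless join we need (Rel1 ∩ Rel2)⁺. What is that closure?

CDFG

Rel1 ∩ Rel2 = {CFG}.
C → DF applies, adding D
Closure: {CDFG}.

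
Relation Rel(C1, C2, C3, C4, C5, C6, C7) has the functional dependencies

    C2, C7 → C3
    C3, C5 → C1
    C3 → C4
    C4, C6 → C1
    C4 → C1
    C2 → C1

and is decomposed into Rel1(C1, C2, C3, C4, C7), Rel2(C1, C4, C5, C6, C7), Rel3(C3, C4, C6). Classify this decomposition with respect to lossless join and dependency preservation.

Lossless test (chase): Rows 2 and 3 agree on C4, C6; apply C4, C6→C1 and equate their C1 entries. No row becomes fully distinguished — the join is lossy.
Dependency preservation: C3, C5 → C1 is not contained in any single fragment, but the restricted closure of its left-hand side across the fragments still reaches the right-hand side; the remaining FDs each lie inside some fragment. All dependencies are preserved.

lossy but dependency-preserving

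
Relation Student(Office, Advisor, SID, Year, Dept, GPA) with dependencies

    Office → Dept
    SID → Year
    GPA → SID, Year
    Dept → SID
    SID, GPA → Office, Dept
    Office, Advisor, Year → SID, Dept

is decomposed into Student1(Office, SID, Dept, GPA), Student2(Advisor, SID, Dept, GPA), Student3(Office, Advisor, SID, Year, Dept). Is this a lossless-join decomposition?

Chase test. Columns are Office, Advisor, SID, Year, Dept, GPA; row i has aⱼ where attribute j ∈ Studenti, else bᵢⱼ.
Initial tableau (one row per fragment):
  row 1: a1 b12 a3 b14 a5 a6
  row 2: b21 a2 a3 b24 a5 a6
  row 3: a1 a2 a3 a4 a5 b36
Rows 1 and 2 agree on SID; apply SID→Year and equate their Year entries.
Rows 1 and 3 agree on SID; apply SID→Year and equate their Year entries.
Rows 1 and 2 agree on SID, GPA; apply SID, GPA→Office, Dept and equate their Office, Dept entries.
Row 2 is now all distinguished symbols — the join is lossless.

Yes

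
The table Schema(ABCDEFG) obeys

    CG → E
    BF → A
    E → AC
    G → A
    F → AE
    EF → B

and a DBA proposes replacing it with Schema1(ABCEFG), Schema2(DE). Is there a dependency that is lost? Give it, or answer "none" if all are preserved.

none

CG → E lies within Schema1.
BF → A lies within Schema1.
E → AC lies within Schema1.
G → A lies within Schema1.
F → AE lies within Schema1.
EF → B lies within Schema1.
Every dependency is enforceable on the fragments, so the decomposition is dependency-preserving.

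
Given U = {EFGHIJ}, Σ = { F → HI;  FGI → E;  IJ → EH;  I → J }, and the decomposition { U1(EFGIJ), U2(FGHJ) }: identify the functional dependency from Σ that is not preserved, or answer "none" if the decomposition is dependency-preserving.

Check IJ → EH: no single fragment contains all of {EHIJ}, and the restricted closure of {IJ} across the fragments never reaches {EH}.
F → HI is preserved.
FGI → E is preserved.
I → J is preserved.

IJ → EH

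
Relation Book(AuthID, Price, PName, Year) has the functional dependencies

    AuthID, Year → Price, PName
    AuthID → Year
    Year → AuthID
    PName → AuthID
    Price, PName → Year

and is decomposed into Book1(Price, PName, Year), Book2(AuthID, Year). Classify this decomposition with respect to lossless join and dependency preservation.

lossless and dependency-preserving

Lossless test: (Year)⁺ = {AuthID, Price, PName, Year}, which contains all of one fragment — lossless.
Dependency preservation: AuthID, Year → Price, PName; PName → AuthID are not contained in any single fragment, but the restricted closure of each left-hand side across the fragments still reaches the right-hand side; the remaining FDs each lie inside some fragment. All dependencies are preserved.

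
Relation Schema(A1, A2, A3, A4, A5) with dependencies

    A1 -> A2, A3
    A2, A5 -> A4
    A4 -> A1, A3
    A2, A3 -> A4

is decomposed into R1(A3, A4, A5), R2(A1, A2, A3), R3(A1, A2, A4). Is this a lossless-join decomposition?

Chase test. Columns are A1, A2, A3, A4, A5; row i has aⱼ where attribute j ∈ Ri, else bᵢⱼ.
Initial tableau (one row per fragment):
  row 1: b11 b12 a3 a4 a5
  row 2: a1 a2 a3 b24 b25
  row 3: a1 a2 b33 a4 b35
Rows 2 and 3 agree on A1; apply A1→A2, A3 and equate their A2, A3 entries.
Rows 1 and 3 agree on A4; apply A4→A1, A3 and equate their A1, A3 entries.
Rows 2 and 3 agree on A2, A3; apply A2, A3→A4 and equate their A4 entries.
Rows 1 and 2 agree on A1; apply A1→A2, A3 and equate their A2, A3 entries.
Row 1 is now all distinguished symbols — the join is lossless.

Yes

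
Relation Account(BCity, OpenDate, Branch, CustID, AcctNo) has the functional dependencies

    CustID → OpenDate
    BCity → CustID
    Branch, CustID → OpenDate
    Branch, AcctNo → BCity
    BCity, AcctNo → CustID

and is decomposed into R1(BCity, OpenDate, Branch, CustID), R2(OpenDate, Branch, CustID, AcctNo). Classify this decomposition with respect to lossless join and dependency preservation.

Lossless test: (OpenDate, Branch, CustID)⁺ = {OpenDate, Branch, CustID}, which is a superkey of neither fragment — lossy.
Dependency preservation: the restricted closure of {Branch, AcctNo} across the fragments never reaches {BCity}, so Branch, AcctNo → BCity cannot be enforced without a join — not preserved.

lossy and not dependency-preserving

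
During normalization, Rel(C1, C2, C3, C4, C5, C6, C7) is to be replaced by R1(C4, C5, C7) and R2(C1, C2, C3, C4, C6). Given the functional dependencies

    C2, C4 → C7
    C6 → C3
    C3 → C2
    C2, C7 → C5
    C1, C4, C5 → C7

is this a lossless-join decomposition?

Common attributes: R1 ∩ R2 = {C4}.
No dependency enlarges {C4}, so (C4)⁺ = {C4}.
The closure contains neither all of R1 = {C4, C5, C7} nor all of R2 = {C1, C2, C3, C4, C6}, so the common attributes are not a superkey of either fragment. The join is lossy.

No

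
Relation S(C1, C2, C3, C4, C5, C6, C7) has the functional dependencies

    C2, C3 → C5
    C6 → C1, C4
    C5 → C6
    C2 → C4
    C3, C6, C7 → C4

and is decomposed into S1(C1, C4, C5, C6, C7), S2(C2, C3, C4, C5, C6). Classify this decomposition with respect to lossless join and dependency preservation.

Lossless test: (C4, C5, C6)⁺ = {C1, C4, C5, C6}, which is a superkey of neither fragment — lossy.
Dependency preservation: C3, C6, C7 → C4 is not contained in any single fragment, but the restricted closure of its left-hand side across the fragments still reaches the right-hand side; the remaining FDs each lie inside some fragment. All dependencies are preserved.

lossy but dependency-preserving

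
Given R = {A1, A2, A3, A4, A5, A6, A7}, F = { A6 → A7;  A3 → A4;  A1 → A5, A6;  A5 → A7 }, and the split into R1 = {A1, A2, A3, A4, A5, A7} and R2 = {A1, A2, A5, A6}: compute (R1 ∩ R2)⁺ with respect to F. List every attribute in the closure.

R1 ∩ R2 = {A1, A2, A5}.
A1 → A5, A6 applies, adding A6
A5 → A7 applies, adding A7
Closure: {A1, A2, A5, A6, A7}.

A1, A2, A5, A6, A7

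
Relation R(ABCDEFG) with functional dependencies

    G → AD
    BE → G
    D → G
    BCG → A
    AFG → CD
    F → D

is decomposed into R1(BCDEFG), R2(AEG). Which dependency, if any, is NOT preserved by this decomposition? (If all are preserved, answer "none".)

none

G → AD: restricted closure across fragments reaches AD.
BE → G lies within R1.
D → G lies within R1.
BCG → A: restricted closure across fragments reaches A.
AFG → CD: restricted closure across fragments reaches CD.
F → D lies within R1.
Every dependency is enforceable on the fragments, so the decomposition is dependency-preserving.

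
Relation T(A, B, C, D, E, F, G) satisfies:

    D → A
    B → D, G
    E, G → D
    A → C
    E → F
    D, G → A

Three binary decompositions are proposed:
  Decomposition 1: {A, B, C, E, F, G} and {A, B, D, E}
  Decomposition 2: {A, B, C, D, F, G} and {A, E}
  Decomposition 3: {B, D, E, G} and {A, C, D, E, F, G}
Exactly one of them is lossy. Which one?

Decomposition 2

Decomposition 1: common = {A, B, E}, closure = {A, B, C, D, E, F, G} → lossless.
Decomposition 2: common = {A}, closure = {A, C} → lossy.
Decomposition 3: common = {D, E, G}, closure = {A, C, D, E, F, G} → lossless.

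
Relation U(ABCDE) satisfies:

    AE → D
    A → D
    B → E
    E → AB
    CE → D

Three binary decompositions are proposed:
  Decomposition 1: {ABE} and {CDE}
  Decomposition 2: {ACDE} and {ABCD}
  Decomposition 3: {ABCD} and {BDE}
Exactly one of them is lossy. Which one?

Decomposition 2

Decomposition 1: common = {E}, closure = {ABDE} → lossless.
Decomposition 2: common = {ACD}, closure = {ACD} → lossy.
Decomposition 3: common = {BD}, closure = {ABDE} → lossless.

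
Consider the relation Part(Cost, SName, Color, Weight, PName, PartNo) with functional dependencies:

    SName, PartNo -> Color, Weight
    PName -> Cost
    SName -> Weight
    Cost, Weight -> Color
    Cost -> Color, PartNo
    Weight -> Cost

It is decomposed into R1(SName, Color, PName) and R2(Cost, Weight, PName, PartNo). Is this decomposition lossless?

Common attributes: R1 ∩ R2 = {PName}.
Closure of {PName}: PName → Cost applies, adding Cost; Cost → Color, PartNo applies, adding Color, PartNo. So (PName)⁺ = {Cost, Color, PName, PartNo}.
The closure contains neither all of R1 = {SName, Color, PName} nor all of R2 = {Cost, Weight, PName, PartNo}, so the common attributes are not a superkey of either fragment. The join is lossy.

No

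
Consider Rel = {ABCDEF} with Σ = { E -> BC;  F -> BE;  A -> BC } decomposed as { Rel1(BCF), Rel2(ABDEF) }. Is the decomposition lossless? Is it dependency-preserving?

Lossless test: (BF)⁺ = {BCEF}, which contains all of one fragment — lossless.
Dependency preservation: the restricted closure of {E} across the fragments never reaches {BC}, so E → BC cannot be enforced without a join — not preserved.

lossless but not dependency-preserving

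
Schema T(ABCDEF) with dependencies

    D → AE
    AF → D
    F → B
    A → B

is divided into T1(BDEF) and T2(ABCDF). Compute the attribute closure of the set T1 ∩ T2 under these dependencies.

T1 ∩ T2 = {BDF}.
D → AE applies, adding AE
Closure: {ABDEF}.

ABDEF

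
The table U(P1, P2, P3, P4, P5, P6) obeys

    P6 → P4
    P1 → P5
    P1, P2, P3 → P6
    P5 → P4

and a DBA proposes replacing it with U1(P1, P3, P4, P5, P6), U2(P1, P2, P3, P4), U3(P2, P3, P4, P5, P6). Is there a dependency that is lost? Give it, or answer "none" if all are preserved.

P1, P2, P3 → P6

Check P1, P2, P3 → P6: no single fragment contains all of {P1, P2, P3, P6}, and the restricted closure of {P1, P2, P3} across the fragments never reaches {P6}.
P6 → P4 is preserved.
P1 → P5 is preserved.
P5 → P4 is preserved.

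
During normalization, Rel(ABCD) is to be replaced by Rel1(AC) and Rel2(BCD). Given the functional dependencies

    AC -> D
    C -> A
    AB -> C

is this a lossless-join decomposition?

Common attributes: Rel1 ∩ Rel2 = {C}.
Closure of {C}: C → A applies, adding A; AC → D applies, adding D. So (C)⁺ = {ACD}.
This closure contains every attribute of Rel1, so Rel1 ∩ Rel2 → Rel1. The join is lossless.

Yes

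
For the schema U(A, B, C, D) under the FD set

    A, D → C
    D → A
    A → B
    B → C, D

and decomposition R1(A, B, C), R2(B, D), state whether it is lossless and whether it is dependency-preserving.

lossless and dependency-preserving

Lossless test: (B)⁺ = {A, B, C, D}, which contains all of one fragment — lossless.
Dependency preservation: A, D → C; D → A; B → C, D are not contained in any single fragment, but the restricted closure of each left-hand side across the fragments still reaches the right-hand side; the remaining FDs each lie inside some fragment. All dependencies are preserved.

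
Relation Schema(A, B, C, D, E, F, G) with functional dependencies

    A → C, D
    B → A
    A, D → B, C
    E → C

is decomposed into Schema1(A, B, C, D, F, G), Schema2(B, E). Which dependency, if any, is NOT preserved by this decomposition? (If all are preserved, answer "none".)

Check E → C: no single fragment contains all of {C, E}, and the restricted closure of {E} across the fragments never reaches {C}.
A → C, D is preserved.
B → A is preserved.
A, D → B, C is preserved.

E → C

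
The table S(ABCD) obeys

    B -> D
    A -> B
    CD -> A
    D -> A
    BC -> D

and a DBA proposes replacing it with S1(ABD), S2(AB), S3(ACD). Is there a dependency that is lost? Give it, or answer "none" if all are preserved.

B → D lies within S1.
A → B lies within S1.
CD → A lies within S3.
D → A lies within S1.
BC → D: restricted closure across fragments reaches D.
Every dependency is enforceable on the fragments, so the decomposition is dependency-preserving.

none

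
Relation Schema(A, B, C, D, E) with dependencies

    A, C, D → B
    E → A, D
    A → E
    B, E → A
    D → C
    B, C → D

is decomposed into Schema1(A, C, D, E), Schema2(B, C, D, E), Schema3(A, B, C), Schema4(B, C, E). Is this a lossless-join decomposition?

Chase test. Columns are A, B, C, D, E; row i has aⱼ where attribute j ∈ Schemai, else bᵢⱼ.
Initial tableau (one row per fragment):
  row 1: a1 b12 a3 a4 a5
  row 2: b21 a2 a3 a4 a5
  row 3: a1 a2 a3 b34 b35
  row 4: b41 a2 a3 b44 a5
Rows 1 and 2 agree on E; apply E→A, D and equate their A, D entries.
Rows 1 and 4 agree on E; apply E→A, D and equate their A, D entries.
Rows 1 and 3 agree on A; apply A→E and equate their E entries.
Rows 2 and 3 agree on B, C; apply B, C→D and equate their D entries.
Rows 1 and 2 agree on A, C, D; apply A, C, D→B and equate their B entries.
Row 1 is now all distinguished symbols — the join is lossless.

Yes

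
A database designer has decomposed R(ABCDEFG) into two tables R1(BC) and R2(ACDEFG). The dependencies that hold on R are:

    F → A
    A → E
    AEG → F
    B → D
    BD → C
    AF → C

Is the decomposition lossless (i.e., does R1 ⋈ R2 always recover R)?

No

Common attributes: R1 ∩ R2 = {C}.
No dependency enlarges {C}, so (C)⁺ = {C}.
The closure contains neither all of R1 = {BC} nor all of R2 = {ACDEFG}, so the common attributes are not a superkey of either fragment. The join is lossy.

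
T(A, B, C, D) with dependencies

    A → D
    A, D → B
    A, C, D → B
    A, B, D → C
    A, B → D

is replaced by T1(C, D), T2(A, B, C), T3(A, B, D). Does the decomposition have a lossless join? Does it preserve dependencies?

Lossless test (chase): Rows 2 and 3 agree on A; apply A→D and equate their D entries. Rows 2 and 3 agree on A, B, D; apply A, B, D→C and equate their C entries. Row 2 is now all distinguished symbols — the join is lossless.
Dependency preservation: A, C, D → B; A, B, D → C are not contained in any single fragment, but the restricted closure of each left-hand side across the fragments still reaches the right-hand side; the remaining FDs each lie inside some fragment. All dependencies are preserved.

lossless and dependency-preserving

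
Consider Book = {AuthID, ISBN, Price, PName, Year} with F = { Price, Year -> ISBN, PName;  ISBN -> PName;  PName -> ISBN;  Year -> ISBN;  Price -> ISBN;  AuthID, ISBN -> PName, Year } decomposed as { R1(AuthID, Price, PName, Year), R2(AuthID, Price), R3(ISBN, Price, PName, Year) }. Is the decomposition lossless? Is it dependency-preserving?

Lossless test (chase): Rows 1 and 3 agree on Price, Year; apply Price, Year→ISBN, PName and equate their ISBN, PName entries. Rows 1 and 2 agree on Price; apply Price→ISBN and equate their ISBN entries. Rows 1 and 2 agree on AuthID, ISBN; apply AuthID, ISBN→PName, Year and equate their PName, Year entries. Row 1 is now all distinguished symbols — the join is lossless.
Dependency preservation: AuthID, ISBN → PName, Year is not contained in any single fragment, but the restricted closure of its left-hand side across the fragments still reaches the right-hand side; the remaining FDs each lie inside some fragment. All dependencies are preserved.

lossless and dependency-preserving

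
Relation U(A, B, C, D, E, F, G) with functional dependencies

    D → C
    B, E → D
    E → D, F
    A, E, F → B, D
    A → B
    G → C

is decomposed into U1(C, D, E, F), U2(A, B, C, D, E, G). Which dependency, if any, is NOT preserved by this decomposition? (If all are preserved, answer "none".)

D → C lies within U1.
B, E → D lies within U2.
E → D, F lies within U1.
A, E, F → B, D: restricted closure across fragments reaches B, D.
A → B lies within U2.
G → C lies within U2.
Every dependency is enforceable on the fragments, so the decomposition is dependency-preserving.

none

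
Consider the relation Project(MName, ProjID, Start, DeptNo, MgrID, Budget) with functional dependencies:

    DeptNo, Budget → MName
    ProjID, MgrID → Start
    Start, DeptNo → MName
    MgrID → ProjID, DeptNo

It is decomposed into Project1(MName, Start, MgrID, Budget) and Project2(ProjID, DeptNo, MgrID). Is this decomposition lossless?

Yes

Common attributes: Project1 ∩ Project2 = {MgrID}.
Closure of {MgrID}: MgrID → ProjID, DeptNo applies, adding ProjID, DeptNo; ProjID, MgrID → Start applies, adding Start; Start, DeptNo → MName applies, adding MName. So (MgrID)⁺ = {MName, ProjID, Start, DeptNo, MgrID}.
This closure contains every attribute of Project2, so Project1 ∩ Project2 → Project2. The join is lossless.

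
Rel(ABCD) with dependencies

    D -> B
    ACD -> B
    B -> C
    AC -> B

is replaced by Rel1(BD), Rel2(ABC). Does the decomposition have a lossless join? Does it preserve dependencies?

lossy but dependency-preserving

Lossless test: (B)⁺ = {BC}, which is a superkey of neither fragment — lossy.
Dependency preservation: ACD → B is not contained in any single fragment, but the restricted closure of its left-hand side across the fragments still reaches the right-hand side; the remaining FDs each lie inside some fragment. All dependencies are preserved.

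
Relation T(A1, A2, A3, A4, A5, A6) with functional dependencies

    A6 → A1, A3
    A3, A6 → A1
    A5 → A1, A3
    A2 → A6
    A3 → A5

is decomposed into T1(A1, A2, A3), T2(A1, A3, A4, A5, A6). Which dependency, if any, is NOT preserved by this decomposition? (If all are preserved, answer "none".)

Check A2 → A6: no single fragment contains all of {A2, A6}, and the restricted closure of {A2} across the fragments never reaches {A6}.
A6 → A1, A3 is preserved.
A3, A6 → A1 is preserved.
A5 → A1, A3 is preserved.
A3 → A5 is preserved.

A2 → A6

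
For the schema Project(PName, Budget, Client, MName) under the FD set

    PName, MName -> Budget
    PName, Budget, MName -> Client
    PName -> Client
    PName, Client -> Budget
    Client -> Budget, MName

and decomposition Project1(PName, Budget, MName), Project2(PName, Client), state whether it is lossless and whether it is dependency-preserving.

Lossless test: (PName)⁺ = {PName, Budget, Client, MName}, which contains all of one fragment — lossless.
Dependency preservation: the restricted closure of {Client} across the fragments never reaches {Budget, MName}, so Client → Budget, MName cannot be enforced without a join — not preserved.

lossless but not dependency-preserving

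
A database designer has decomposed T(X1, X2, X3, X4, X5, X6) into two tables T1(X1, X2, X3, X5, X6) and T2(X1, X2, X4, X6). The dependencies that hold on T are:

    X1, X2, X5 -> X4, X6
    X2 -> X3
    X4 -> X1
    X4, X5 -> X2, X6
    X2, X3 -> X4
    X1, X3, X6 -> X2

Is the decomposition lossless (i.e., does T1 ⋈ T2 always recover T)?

Common attributes: T1 ∩ T2 = {X1, X2, X6}.
Closure of {X1, X2, X6}: X2 → X3 applies, adding X3; X2, X3 → X4 applies, adding X4. So (X1, X2, X6)⁺ = {X1, X2, X3, X4, X6}.
This closure contains every attribute of T2, so T1 ∩ T2 → T2. The join is lossless.

Yes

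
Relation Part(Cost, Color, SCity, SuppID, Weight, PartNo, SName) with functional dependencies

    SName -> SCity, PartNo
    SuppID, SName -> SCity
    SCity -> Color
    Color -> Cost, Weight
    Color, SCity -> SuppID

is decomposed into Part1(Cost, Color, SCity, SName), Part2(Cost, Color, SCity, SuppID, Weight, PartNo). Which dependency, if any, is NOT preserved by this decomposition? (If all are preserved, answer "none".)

Check SName → SCity, PartNo: no single fragment contains all of {SCity, PartNo, SName}, and the restricted closure of {SName} across the fragments never reaches {SCity, PartNo}.
SuppID, SName → SCity is preserved.
SCity → Color is preserved.
Color → Cost, Weight is preserved.
Color, SCity → SuppID is preserved.

SName -> SCity, PartNo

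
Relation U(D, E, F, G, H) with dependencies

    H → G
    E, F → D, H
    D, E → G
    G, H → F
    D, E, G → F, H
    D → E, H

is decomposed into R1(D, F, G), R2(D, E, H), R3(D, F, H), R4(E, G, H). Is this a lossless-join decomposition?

Yes

Chase test. Columns are D, E, F, G, H; row i has aⱼ where attribute j ∈ Ri, else bᵢⱼ.
Initial tableau (one row per fragment):
  row 1: a1 b12 a3 a4 b15
  row 2: a1 a2 b23 b24 a5
  row 3: a1 b32 a3 b34 a5
  row 4: b41 a2 b43 a4 a5
Rows 2 and 3 agree on H; apply H→G and equate their G entries.
Rows 2 and 4 agree on H; apply H→G and equate their G entries.
Rows 2 and 3 agree on G, H; apply G, H→F and equate their F entries.
Rows 2 and 4 agree on G, H; apply G, H→F and equate their F entries.
Rows 1 and 2 agree on D; apply D→E, H and equate their E, H entries.
Rows 1 and 3 agree on D; apply D→E, H and equate their E, H entries.
Rows 1 and 4 agree on E, F; apply E, F→D, H and equate their D, H entries.
Row 1 is now all distinguished symbols — the join is lossless.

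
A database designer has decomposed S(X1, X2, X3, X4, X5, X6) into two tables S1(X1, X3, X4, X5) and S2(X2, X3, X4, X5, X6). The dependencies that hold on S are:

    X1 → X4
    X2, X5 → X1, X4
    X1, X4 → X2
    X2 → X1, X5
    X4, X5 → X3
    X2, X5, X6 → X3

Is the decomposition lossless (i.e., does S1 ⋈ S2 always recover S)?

No

Common attributes: S1 ∩ S2 = {X3, X4, X5}.
No dependency enlarges {X3, X4, X5}, so (X3, X4, X5)⁺ = {X3, X4, X5}.
The closure contains neither all of S1 = {X1, X3, X4, X5} nor all of S2 = {X2, X3, X4, X5, X6}, so the common attributes are not a superkey of either fragment. The join is lossy.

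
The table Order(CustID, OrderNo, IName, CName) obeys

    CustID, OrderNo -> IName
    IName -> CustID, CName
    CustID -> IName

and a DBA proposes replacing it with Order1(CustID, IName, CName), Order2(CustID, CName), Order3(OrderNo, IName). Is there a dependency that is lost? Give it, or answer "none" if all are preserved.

CustID, OrderNo → IName: restricted closure across fragments reaches IName.
IName → CustID, CName lies within Order1.
CustID → IName lies within Order1.
Every dependency is enforceable on the fragments, so the decomposition is dependency-preserving.

none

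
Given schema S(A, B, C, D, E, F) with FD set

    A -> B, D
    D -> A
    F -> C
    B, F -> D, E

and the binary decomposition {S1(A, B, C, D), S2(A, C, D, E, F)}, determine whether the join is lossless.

Common attributes: S1 ∩ S2 = {A, C, D}.
Closure of {A, C, D}: A → B, D applies, adding B. So (A, C, D)⁺ = {A, B, C, D}.
This closure contains every attribute of S1, so S1 ∩ S2 → S1. The join is lossless.

Yes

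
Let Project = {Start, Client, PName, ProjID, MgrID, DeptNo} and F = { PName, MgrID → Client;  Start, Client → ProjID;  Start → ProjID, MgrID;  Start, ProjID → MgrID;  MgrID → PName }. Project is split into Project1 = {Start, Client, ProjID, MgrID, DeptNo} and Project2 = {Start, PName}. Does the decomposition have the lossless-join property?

Common attributes: Project1 ∩ Project2 = {Start}.
Closure of {Start}: Start → ProjID, MgrID applies, adding ProjID, MgrID; MgrID → PName applies, adding PName; PName, MgrID → Client applies, adding Client. So (Start)⁺ = {Start, Client, PName, ProjID, MgrID}.
This closure contains every attribute of Project2, so Project1 ∩ Project2 → Project2. The join is lossless.

Yes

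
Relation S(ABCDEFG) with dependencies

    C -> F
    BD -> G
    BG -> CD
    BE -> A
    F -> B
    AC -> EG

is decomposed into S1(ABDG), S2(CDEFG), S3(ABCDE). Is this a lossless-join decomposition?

Chase test. Columns are ABCDEFG; row i has aⱼ where attribute j ∈ Si, else bᵢⱼ.
Initial tableau (one row per fragment):
  row 1: a1 a2 b13 a4 b15 b16 a7
  row 2: b21 b22 a3 a4 a5 a6 a7
  row 3: a1 a2 a3 a4 a5 b36 b37
Rows 2 and 3 agree on C; apply C→F and equate their F entries.
Rows 1 and 3 agree on BD; apply BD→G and equate their G entries.
Rows 1 and 3 agree on BG; apply BG→CD and equate their CD entries.
Rows 2 and 3 agree on F; apply F→B and equate their B entries.
Rows 1 and 3 agree on AC; apply AC→EG and equate their EG entries.
Rows 1 and 2 agree on C; apply C→F and equate their F entries.
Rows 1 and 2 agree on BE; apply BE→A and equate their A entries.
Row 1 is now all distinguished symbols — the join is lossless.

Yes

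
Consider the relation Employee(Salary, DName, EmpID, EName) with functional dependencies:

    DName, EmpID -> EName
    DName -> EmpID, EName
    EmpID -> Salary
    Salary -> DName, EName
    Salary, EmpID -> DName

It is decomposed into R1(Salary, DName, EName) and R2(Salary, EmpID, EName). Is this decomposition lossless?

Common attributes: R1 ∩ R2 = {Salary, EName}.
Closure of {Salary, EName}: Salary → DName, EName applies, adding DName; DName → EmpID, EName applies, adding EmpID. So (Salary, EName)⁺ = {Salary, DName, EmpID, EName}.
This closure contains every attribute of R1, so R1 ∩ R2 → R1. The join is lossless.

Yes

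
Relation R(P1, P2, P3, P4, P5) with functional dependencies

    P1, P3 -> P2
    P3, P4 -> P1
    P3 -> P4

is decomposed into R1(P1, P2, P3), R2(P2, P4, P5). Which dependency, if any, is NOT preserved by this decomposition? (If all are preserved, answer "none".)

Check P3 → P4: no single fragment contains all of {P3, P4}, and the restricted closure of {P3} across the fragments never reaches {P4}.
P1, P3 → P2 is preserved.
P3, P4 → P1 is preserved.

P3 -> P4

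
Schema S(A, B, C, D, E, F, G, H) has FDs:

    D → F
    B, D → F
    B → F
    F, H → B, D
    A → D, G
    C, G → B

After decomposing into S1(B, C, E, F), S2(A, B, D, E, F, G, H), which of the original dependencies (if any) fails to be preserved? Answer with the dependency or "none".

Check C, G → B: no single fragment contains all of {B, C, G}, and the restricted closure of {C, G} across the fragments never reaches {B}.
D → F is preserved.
B, D → F is preserved.
B → F is preserved.
F, H → B, D is preserved.
A → D, G is preserved.

C, G → B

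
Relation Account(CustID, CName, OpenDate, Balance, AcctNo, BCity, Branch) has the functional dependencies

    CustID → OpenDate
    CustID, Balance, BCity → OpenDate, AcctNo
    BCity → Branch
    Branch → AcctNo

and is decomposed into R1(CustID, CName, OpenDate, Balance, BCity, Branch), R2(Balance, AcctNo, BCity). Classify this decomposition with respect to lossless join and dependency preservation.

Lossless test: (Balance, BCity)⁺ = {Balance, AcctNo, BCity, Branch}, which contains all of one fragment — lossless.
Dependency preservation: the restricted closure of {Branch} across the fragments never reaches {AcctNo}, so Branch → AcctNo cannot be enforced without a join — not preserved.

lossless but not dependency-preserving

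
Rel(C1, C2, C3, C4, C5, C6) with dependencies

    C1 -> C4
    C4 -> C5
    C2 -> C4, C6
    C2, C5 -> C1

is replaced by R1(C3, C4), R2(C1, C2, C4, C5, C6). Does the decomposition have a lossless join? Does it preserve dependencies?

Lossless test: (C4)⁺ = {C4, C5}, which is a superkey of neither fragment — lossy.
Dependency preservation: every FD's attributes lie within a single fragment, so each can be enforced locally — preserved.

lossy but dependency-preserving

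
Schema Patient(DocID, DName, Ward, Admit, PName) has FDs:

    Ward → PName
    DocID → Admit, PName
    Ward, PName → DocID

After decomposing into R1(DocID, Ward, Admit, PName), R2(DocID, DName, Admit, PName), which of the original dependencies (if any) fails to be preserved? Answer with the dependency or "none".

none

Ward → PName lies within R1.
DocID → Admit, PName lies within R1.
Ward, PName → DocID lies within R1.
Every dependency is enforceable on the fragments, so the decomposition is dependency-preserving.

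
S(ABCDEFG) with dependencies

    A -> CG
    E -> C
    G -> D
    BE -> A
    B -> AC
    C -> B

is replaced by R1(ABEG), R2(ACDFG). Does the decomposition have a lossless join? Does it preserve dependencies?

lossy but dependency-preserving

Lossless test: (AG)⁺ = {ABCDG}, which is a superkey of neither fragment — lossy.
Dependency preservation: E → C; B → AC; C → B are not contained in any single fragment, but the restricted closure of each left-hand side across the fragments still reaches the right-hand side; the remaining FDs each lie inside some fragment. All dependencies are preserved.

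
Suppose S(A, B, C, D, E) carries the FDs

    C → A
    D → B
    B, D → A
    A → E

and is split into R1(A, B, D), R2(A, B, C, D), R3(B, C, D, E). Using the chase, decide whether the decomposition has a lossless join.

Chase test. Columns are A, B, C, D, E; row i has aⱼ where attribute j ∈ Ri, else bᵢⱼ.
Initial tableau (one row per fragment):
  row 1: a1 a2 b13 a4 b15
  row 2: a1 a2 a3 a4 b25
  row 3: b31 a2 a3 a4 a5
Rows 2 and 3 agree on C; apply C→A and equate their A entries.
Rows 1 and 2 agree on A; apply A→E and equate their E entries.
Rows 1 and 3 agree on A; apply A→E and equate their E entries.
Row 2 is now all distinguished symbols — the join is lossless.

Yes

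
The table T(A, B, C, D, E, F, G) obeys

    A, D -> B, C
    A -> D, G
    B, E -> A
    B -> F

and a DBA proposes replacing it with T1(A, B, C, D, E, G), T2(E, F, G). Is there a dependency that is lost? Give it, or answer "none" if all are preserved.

Check B → F: no single fragment contains all of {B, F}, and the restricted closure of {B} across the fragments never reaches {F}.
A, D → B, C is preserved.
A → D, G is preserved.
B, E → A is preserved.

B -> F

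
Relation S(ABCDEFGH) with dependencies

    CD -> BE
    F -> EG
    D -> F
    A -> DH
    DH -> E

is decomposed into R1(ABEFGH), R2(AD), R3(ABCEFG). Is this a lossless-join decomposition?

Chase test. Columns are ABCDEFGH; row i has aⱼ where attribute j ∈ Ri, else bᵢⱼ.
Initial tableau (one row per fragment):
  row 1: a1 a2 b13 b14 a5 a6 a7 a8
  row 2: a1 b22 b23 a4 b25 b26 b27 b28
  row 3: a1 a2 a3 b34 a5 a6 a7 b38
Rows 1 and 2 agree on A; apply A→DH and equate their DH entries.
Rows 1 and 3 agree on A; apply A→DH and equate their DH entries.
Rows 1 and 2 agree on DH; apply DH→E and equate their E entries.
Rows 1 and 2 agree on D; apply D→F and equate their F entries.
Rows 1 and 2 agree on F; apply F→EG and equate their EG entries.
Row 3 is now all distinguished symbols — the join is lossless.

Yes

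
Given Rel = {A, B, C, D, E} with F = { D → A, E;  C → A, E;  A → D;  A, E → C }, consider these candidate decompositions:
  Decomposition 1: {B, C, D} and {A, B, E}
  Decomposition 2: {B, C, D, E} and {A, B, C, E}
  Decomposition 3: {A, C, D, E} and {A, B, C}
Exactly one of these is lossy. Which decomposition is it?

Decomposition 1

Decomposition 1: common = {B}, closure = {B} → lossy.
Decomposition 2: common = {B, C, E}, closure = {A, B, C, D, E} → lossless.
Decomposition 3: common = {A, C}, closure = {A, C, D, E} → lossless.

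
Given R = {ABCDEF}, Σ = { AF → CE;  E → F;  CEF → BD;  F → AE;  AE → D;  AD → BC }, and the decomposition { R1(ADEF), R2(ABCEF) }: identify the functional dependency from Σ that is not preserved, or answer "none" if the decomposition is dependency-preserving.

AD → BC

Check AD → BC: no single fragment contains all of {ABCD}, and the restricted closure of {AD} across the fragments never reaches {BC}.
AF → CE is preserved.
E → F is preserved.
CEF → BD is preserved.
F → AE is preserved.
AE → D is preserved.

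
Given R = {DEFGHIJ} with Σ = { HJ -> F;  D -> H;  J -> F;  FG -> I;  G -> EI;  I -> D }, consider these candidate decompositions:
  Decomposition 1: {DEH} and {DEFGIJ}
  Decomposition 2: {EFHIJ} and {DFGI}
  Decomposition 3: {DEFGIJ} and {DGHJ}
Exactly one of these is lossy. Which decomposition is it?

Decomposition 2

Decomposition 1: common = {DE}, closure = {DEH} → lossless.
Decomposition 2: common = {FI}, closure = {DFHI} → lossy.
Decomposition 3: common = {DGJ}, closure = {DEFGHIJ} → lossless.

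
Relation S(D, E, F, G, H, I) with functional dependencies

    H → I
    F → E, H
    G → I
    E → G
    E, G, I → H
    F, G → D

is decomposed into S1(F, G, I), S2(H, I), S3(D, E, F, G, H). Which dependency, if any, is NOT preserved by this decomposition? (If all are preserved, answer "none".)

H → I lies within S2.
F → E, H lies within S3.
G → I lies within S1.
E → G lies within S3.
E, G, I → H: restricted closure across fragments reaches H.
F, G → D lies within S3.
Every dependency is enforceable on the fragments, so the decomposition is dependency-preserving.

none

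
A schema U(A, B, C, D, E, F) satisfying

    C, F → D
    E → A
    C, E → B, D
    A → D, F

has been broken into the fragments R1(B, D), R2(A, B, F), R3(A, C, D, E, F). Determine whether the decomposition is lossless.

No

Chase test. Columns are A, B, C, D, E, F; row i has aⱼ where attribute j ∈ Ri, else bᵢⱼ.
Initial tableau (one row per fragment):
  row 1: b11 a2 b13 a4 b15 b16
  row 2: a1 a2 b23 b24 b25 a6
  row 3: a1 b32 a3 a4 a5 a6
Rows 2 and 3 agree on A; apply A→D, F and equate their D, F entries.
No row becomes fully distinguished — the join is lossy.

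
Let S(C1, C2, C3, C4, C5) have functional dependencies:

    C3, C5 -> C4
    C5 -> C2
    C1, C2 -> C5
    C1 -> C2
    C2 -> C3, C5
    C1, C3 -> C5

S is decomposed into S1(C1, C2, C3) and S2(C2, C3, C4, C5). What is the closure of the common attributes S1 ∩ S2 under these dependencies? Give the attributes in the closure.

S1 ∩ S2 = {C2, C3}.
C2 → C3, C5 applies, adding C5
C3, C5 → C4 applies, adding C4
Closure: {C2, C3, C4, C5}.

C2, C3, C4, C5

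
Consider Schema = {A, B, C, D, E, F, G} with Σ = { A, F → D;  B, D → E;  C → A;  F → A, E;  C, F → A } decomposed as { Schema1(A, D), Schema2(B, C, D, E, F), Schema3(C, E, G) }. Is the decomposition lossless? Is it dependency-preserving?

Lossless test (chase): Rows 2 and 3 agree on C; apply C→A and equate their A entries. No row becomes fully distinguished — the join is lossy.
Dependency preservation: the restricted closure of {C} across the fragments never reaches {A}, so C → A cannot be enforced without a join — not preserved.

lossy and not dependency-preserving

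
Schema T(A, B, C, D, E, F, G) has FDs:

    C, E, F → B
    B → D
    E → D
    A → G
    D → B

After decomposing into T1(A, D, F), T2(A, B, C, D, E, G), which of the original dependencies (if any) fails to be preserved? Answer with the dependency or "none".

C, E, F → B: restricted closure across fragments reaches B.
B → D lies within T2.
E → D lies within T2.
A → G lies within T2.
D → B lies within T2.
Every dependency is enforceable on the fragments, so the decomposition is dependency-preserving.

none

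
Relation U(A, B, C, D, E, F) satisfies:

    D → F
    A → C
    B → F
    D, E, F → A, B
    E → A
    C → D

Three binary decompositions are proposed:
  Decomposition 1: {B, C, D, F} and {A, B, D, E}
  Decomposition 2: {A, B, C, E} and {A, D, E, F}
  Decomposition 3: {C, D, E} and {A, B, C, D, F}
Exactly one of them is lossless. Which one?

Decomposition 2

Decomposition 1: common = {B, D}, closure = {B, D, F} → lossy.
Decomposition 2: common = {A, E}, closure = {A, B, C, D, E, F} → lossless.
Decomposition 3: common = {C, D}, closure = {C, D, F} → lossy.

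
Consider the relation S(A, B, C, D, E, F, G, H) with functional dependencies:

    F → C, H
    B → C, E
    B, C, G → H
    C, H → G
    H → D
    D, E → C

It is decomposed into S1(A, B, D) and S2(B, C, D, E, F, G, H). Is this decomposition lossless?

Common attributes: S1 ∩ S2 = {B, D}.
Closure of {B, D}: B → C, E applies, adding C, E. So (B, D)⁺ = {B, C, D, E}.
The closure contains neither all of S1 = {A, B, D} nor all of S2 = {B, C, D, E, F, G, H}, so the common attributes are not a superkey of either fragment. The join is lossy.

No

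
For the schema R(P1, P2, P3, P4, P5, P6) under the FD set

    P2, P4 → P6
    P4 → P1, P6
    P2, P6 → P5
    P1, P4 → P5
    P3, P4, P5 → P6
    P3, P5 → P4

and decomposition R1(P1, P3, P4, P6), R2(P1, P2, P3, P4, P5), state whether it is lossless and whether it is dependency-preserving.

lossless but not dependency-preserving

Lossless test: (P1, P3, P4)⁺ = {P1, P3, P4, P5, P6}, which contains all of one fragment — lossless.
Dependency preservation: the restricted closure of {P2, P6} across the fragments never reaches {P5}, so P2, P6 → P5 cannot be enforced without a join — not preserved.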